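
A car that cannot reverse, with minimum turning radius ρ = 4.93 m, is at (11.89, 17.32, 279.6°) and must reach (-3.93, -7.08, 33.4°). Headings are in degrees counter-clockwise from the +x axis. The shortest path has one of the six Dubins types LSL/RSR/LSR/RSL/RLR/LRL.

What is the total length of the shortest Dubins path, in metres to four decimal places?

43.3420 m

Let ψ = atan2(Δy, Δx) = atan2(-24.40, -15.82) = -122.9578° be the start→goal bearing.
Normalize: d = |goal − start| / ρ = 29.079759/4.93 = 5.898531, α = (θ_start − ψ) mod 360° = 42.5578° = 0.742774 rad, β = (θ_goal − ψ) mod 360° = 156.3578° = 2.728958 rad.
Common terms: sin α = 0.676333, cos α = 0.736596, sin β = 0.401024, cos β = -0.916068, cos(α−β) = -0.403545, d² = 34.792671. Work in radians in the unit-radius frame; every candidate has L = ρ·(t + p + q).
LSL: p² = 2 + d² − 2cos(α−β) + 2d(sin α − sin β) = 40.847605; p = √p² = 6.391213; φ = atan2(cos β − cos α, d + sin α − sin β) = -0.261556 rad; t = (φ − α) mod 2π = 5.278856 rad, q = (β − φ) mod 2π = 2.990514 rad → L = 4.93·(5.278856 + 6.391213 + 2.990514) = 4.93·14.660583 = 72.276675 m
RSR: p² = 2 + d² − 2cos(α−β) + 2d(sin β − sin α) = 34.351919; p = √p² = 5.861051; φ = atan2(cos α − cos β, d − sin α + sin β) = 0.285851 rad; t = (α − φ) mod 2π = 0.456923 rad, q = (φ − β) mod 2π = 3.840078 rad → L = 4.93·(0.456923 + 5.861051 + 3.840078) = 4.93·10.158052 = 50.079195 m
LSR: p² = d² − 2 + 2cos(α−β) + 2d(sin α + sin β) = 44.695235; p = √p² = 6.685449; φ = atan2(−cos α − cos β, d + sin α + sin β) − atan2(−2, p) = 0.316405 rad; t = (φ − α) mod 2π = 5.856817 rad, q = (φ − β) mod 2π = 3.870632 rad → L = 4.93·(5.856817 + 6.685449 + 3.870632) = 4.93·16.412899 = 80.915590 m
RSL: p² = d² − 2 + 2cos(α−β) − 2d(sin α + sin β) = 19.275927; p = √p² = 4.390436; φ = atan2(cos α + cos β, d − sin α − sin β) − atan2(2, p) = -0.464656 rad; t = (α − φ) mod 2π = 1.207430 rad, q = (β − φ) mod 2π = 3.193615 rad → L = 4.93·(1.207430 + 4.390436 + 3.193615) = 4.93·8.791480 = 43.341998 m
RLR: c = (6 − d² + 2cos(α−β) + 2d(sin α − sin β))/8 = -3.293990, |c| > 1 → infeasible
LRL: c = (6 − d² + 2cos(α−β) − 2d(sin α − sin β))/8 = -4.105951, |c| > 1 → infeasible
Shortest: RSL with L = 43.341998 m ≈ 43.3420 m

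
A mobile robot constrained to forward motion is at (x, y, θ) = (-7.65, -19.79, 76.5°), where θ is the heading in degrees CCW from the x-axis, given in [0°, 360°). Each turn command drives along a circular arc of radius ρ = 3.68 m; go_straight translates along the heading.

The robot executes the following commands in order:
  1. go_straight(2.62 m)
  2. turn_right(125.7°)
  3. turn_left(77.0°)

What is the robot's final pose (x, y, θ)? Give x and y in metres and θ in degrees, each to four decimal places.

set_pose: (x, y, θ) = (-7.6500, -19.7900, 76.5000°), ρ = 3.68
go_straight(2.62): x += 2.62·cos θ, y += 2.62·sin θ → (-7.0384, -17.2424, 76.5000°)
turn_right(125.7°): centre at ρ to the right, rotate −125.7° → (-0.6743, -15.6969, -49.2000° ≡ 310.8000°)
turn_left(77.0°): centre at ρ to the left, rotate +77.0° → (3.8277, -16.5476, 387.8000° ≡ 27.8000°)

(3.8277, -16.5476, 27.8000°)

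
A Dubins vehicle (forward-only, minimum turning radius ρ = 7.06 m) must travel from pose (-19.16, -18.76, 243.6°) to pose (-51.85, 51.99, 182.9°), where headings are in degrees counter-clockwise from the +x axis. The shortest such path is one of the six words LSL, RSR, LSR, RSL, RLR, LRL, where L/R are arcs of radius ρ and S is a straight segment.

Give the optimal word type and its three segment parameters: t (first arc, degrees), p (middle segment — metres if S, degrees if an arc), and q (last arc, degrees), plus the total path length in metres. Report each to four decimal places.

RSL: t = 142.7283°, p = 64.3786 m, q = 82.0283°, L = 92.0731 m

Let ψ = atan2(Δy, Δx) = atan2(70.75, -32.69) = 114.7993° be the start→goal bearing.
Normalize: d = |goal − start| / ρ = 77.937145/7.06 = 11.039256, α = (θ_start − ψ) mod 360° = 128.8007° = 2.247997 rad, β = (θ_goal − ψ) mod 360° = 68.1007° = 1.188582 rad.
Common terms: sin α = 0.779330, cos α = -0.626614, sin β = 0.927841, cos β = 0.372976, cos(α−β) = 0.489382, d² = 121.865166. Work in radians in the unit-radius frame; every candidate has L = ρ·(t + p + q).
LSL: p² = 2 + d² − 2cos(α−β) + 2d(sin α − sin β) = 119.607500; p = √p² = 10.936521; φ = atan2(cos β − cos α, d + sin α − sin β) = 0.091527 rad; t = (φ − α) mod 2π = 4.126716 rad, q = (β − φ) mod 2π = 1.097055 rad → L = 7.06·(4.126716 + 10.936521 + 1.097055) = 7.06·16.160292 = 114.091660 m
RSR: p² = 2 + d² − 2cos(α−β) + 2d(sin β − sin α) = 126.165303; p = √p² = 11.232333; φ = atan2(cos α − cos β, d − sin α + sin β) = -0.089110 rad; t = (α − φ) mod 2π = 2.337107 rad, q = (φ − β) mod 2π = 5.005493 rad → L = 7.06·(2.337107 + 11.232333 + 5.005493) = 7.06·18.574933 = 131.139027 m
LSR: p² = d² − 2 + 2cos(α−β) + 2d(sin α + sin β) = 158.535726; p = √p² = 12.591097; φ = atan2(−cos α − cos β, d + sin α + sin β) − atan2(−2, p) = 0.177422 rad; t = (φ − α) mod 2π = 4.212611 rad, q = (φ − β) mod 2π = 5.272026 rad → L = 7.06·(4.212611 + 12.591097 + 5.272026) = 7.06·22.075734 = 155.854681 m
RSL: p² = d² − 2 + 2cos(α−β) − 2d(sin α + sin β) = 83.152137; p = √p² = 9.118779; φ = atan2(cos α + cos β, d − sin α − sin β) − atan2(2, p) = -0.243081 rad; t = (α − φ) mod 2π = 2.491078 rad, q = (β − φ) mod 2π = 1.431663 rad → L = 7.06·(2.491078 + 9.118779 + 1.431663) = 7.06·13.041521 = 92.073135 m
RLR: c = (6 − d² + 2cos(α−β) + 2d(sin α − sin β))/8 = -14.770663, |c| > 1 → infeasible
LRL: c = (6 − d² + 2cos(α−β) − 2d(sin α − sin β))/8 = -13.950938, |c| > 1 → infeasible
Shortest: RSL with L = 92.073135 m ≈ 92.0731 m
Convert RSL to answer units (arcs ×180/π): t = 2.491078·180/π = 142.7283°, p = ρ·p = 7.06·9.118779 = 64.3786 m, q = 1.431663·180/π = 82.0283°, L = 92.0731 m.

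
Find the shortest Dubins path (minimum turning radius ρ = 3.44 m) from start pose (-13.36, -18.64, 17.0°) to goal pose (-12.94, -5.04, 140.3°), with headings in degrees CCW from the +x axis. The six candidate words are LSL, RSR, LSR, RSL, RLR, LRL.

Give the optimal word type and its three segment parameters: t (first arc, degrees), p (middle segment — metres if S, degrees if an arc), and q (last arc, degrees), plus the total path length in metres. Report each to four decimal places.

LSL: t = 78.7494°, p = 7.7023 m, q = 44.5506°, L = 15.1052 m

Let ψ = atan2(Δy, Δx) = atan2(13.60, 0.42) = 88.2311° be the start→goal bearing.
Normalize: d = |goal − start| / ρ = 13.606484/3.44 = 3.955373, α = (θ_start − ψ) mod 360° = 288.7689° = 5.039967 rad, β = (θ_goal − ψ) mod 360° = 52.0689° = 0.908773 rad.
Common terms: sin α = -0.946824, cos α = 0.321751, sin β = 0.788750, cos β = 0.614714, cos(α−β) = -0.549023, d² = 15.644977. Work in radians in the unit-radius frame; every candidate has L = ρ·(t + p + q).
LSL: p² = 2 + d² − 2cos(α−β) + 2d(sin α − sin β) = 5.013334; p = √p² = 2.239047; φ = atan2(cos β − cos α, d + sin α − sin β) = 0.131219 rad; t = (φ − α) mod 2π = 1.374437 rad, q = (β − φ) mod 2π = 0.777554 rad → L = 3.44·(1.374437 + 2.239047 + 0.777554) = 3.44·4.391038 = 15.105172 m
RSR: p² = 2 + d² − 2cos(α−β) + 2d(sin β − sin α) = 32.472712; p = √p² = 5.698483; φ = atan2(cos α − cos β, d − sin α + sin β) = -0.051433 rad; t = (α − φ) mod 2π = 5.091401 rad, q = (φ − β) mod 2π = 5.322979 rad → L = 3.44·(5.091401 + 5.698483 + 5.322979) = 3.44·16.112863 = 55.428248 m
LSR: p² = d² − 2 + 2cos(α−β) + 2d(sin α + sin β) = 11.296448; p = √p² = 3.361019; φ = atan2(−cos α − cos β, d + sin α + sin β) − atan2(−2, p) = 0.294989 rad; t = (φ − α) mod 2π = 1.538206 rad, q = (φ − β) mod 2π = 5.669401 rad → L = 3.44·(1.538206 + 3.361019 + 5.669401) = 3.44·10.568626 = 36.356074 m
RSL: p² = d² − 2 + 2cos(α−β) − 2d(sin α + sin β) = 13.797415; p = √p² = 3.714487; φ = atan2(cos α + cos β, d − sin α − sin β) − atan2(2, p) = -0.270074 rad; t = (α − φ) mod 2π = 5.310042 rad, q = (β − φ) mod 2π = 1.178848 rad → L = 3.44·(5.310042 + 3.714487 + 1.178848) = 3.44·10.203377 = 35.099616 m
RLR: c = (6 − d² + 2cos(α−β) + 2d(sin α − sin β))/8 = -3.059089, |c| > 1 → infeasible
LRL: c = (6 − d² + 2cos(α−β) − 2d(sin α − sin β))/8 = 0.373333; p = 2π − arccos c = 5.094988 rad; φ = atan2(cos β − cos α, d + sin α − sin β) = 0.131219 rad; t = (φ − α + p/2) mod 2π = 3.921931 rad, q = (β − α − t + p) mod 2π = 3.325049 rad → L = 3.44·(3.921931 + 5.094988 + 3.325049) = 3.44·12.341968 = 42.456370 m
Shortest: LSL with L = 15.105172 m ≈ 15.1052 m
Convert LSL to answer units (arcs ×180/π): t = 1.374437·180/π = 78.7494°, p = ρ·p = 3.44·2.239047 = 7.7023 m, q = 0.777554·180/π = 44.5506°, L = 15.1052 m.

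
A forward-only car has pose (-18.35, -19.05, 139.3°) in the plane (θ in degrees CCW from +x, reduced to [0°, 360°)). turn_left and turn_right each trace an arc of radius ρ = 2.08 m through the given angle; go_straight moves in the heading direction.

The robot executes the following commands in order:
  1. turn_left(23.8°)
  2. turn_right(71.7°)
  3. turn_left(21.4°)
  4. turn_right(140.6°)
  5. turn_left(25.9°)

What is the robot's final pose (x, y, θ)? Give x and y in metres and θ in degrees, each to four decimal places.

(-16.9496, -13.5351, 358.1000°)

set_pose: (x, y, θ) = (-18.3500, -19.0500, 139.3000°), ρ = 2.08
turn_left(23.8°): centre at ρ to the left, rotate +23.8° → (-19.1017, -18.6367, 163.1000°)
turn_right(71.7°): centre at ρ to the right, rotate −71.7° → (-20.5764, -16.6974, 91.4000°)
turn_left(21.4°): centre at ρ to the left, rotate +21.4° → (-20.7383, -15.9422, 112.8000°)
turn_right(140.6°): centre at ρ to the right, rotate −140.6° → (-17.8508, -13.2962, -27.8000° ≡ 332.2000°)
turn_left(25.9°): centre at ρ to the left, rotate +25.9° → (-16.9496, -13.5351, 358.1000°)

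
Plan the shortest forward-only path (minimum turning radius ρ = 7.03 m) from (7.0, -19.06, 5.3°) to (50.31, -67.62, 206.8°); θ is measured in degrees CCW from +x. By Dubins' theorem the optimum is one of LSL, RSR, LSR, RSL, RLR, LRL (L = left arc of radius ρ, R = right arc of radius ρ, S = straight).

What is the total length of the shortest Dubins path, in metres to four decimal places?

Let ψ = atan2(Δy, Δx) = atan2(-48.56, 43.31) = -48.2707° be the start→goal bearing.
Normalize: d = |goal − start| / ρ = 65.067885/7.03 = 9.255745, α = (θ_start − ψ) mod 360° = 53.5707° = 0.934984 rad, β = (θ_goal − ψ) mod 360° = 255.0707° = 4.451823 rad.
Common terms: sin α = 0.804590, cos α = 0.593831, sin β = -0.966244, cos β = -0.257628, cos(α−β) = -0.930418, d² = 85.668810. Work in radians in the unit-radius frame; every candidate has L = ρ·(t + p + q).
LSL: p² = 2 + d² − 2cos(α−β) + 2d(sin α − sin β) = 122.310423; p = √p² = 11.059404; φ = atan2(cos β − cos α, d + sin α − sin β) = -0.077066 rad; t = (φ − α) mod 2π = 5.271135 rad, q = (β − φ) mod 2π = 4.528889 rad → L = 7.03·(5.271135 + 11.059404 + 4.528889) = 7.03·20.859428 = 146.641779 m
RSR: p² = 2 + d² − 2cos(α−β) + 2d(sin β − sin α) = 56.748867; p = √p² = 7.533184; φ = atan2(cos α − cos β, d − sin α + sin β) = 0.113270 rad; t = (α − φ) mod 2π = 0.821715 rad, q = (φ − β) mod 2π = 1.944632 rad → L = 7.03·(0.821715 + 7.533184 + 1.944632) = 7.03·10.299531 = 72.405705 m
LSR: p² = d² − 2 + 2cos(α−β) + 2d(sin α + sin β) = 78.815511; p = √p² = 8.877810; φ = atan2(−cos α − cos β, d + sin α + sin β) − atan2(−2, p) = 0.184629 rad; t = (φ − α) mod 2π = 5.532830 rad, q = (φ − β) mod 2π = 2.015991 rad → L = 7.03·(5.532830 + 8.877810 + 2.015991) = 7.03·16.426631 = 115.479218 m
RSL: p² = d² − 2 + 2cos(α−β) − 2d(sin α + sin β) = 84.800439; p = √p² = 9.208715; φ = atan2(cos α + cos β, d − sin α − sin β) − atan2(2, p) = -0.178179 rad; t = (α − φ) mod 2π = 1.113164 rad, q = (β − φ) mod 2π = 4.630002 rad → L = 7.03·(1.113164 + 9.208715 + 4.630002) = 7.03·14.951881 = 105.111724 m
RLR: c = (6 − d² + 2cos(α−β) + 2d(sin α − sin β))/8 = -6.093608, |c| > 1 → infeasible
LRL: c = (6 − d² + 2cos(α−β) − 2d(sin α − sin β))/8 = -14.288803, |c| > 1 → infeasible
Shortest: RSR with L = 72.405705 m ≈ 72.4057 m

72.4057 m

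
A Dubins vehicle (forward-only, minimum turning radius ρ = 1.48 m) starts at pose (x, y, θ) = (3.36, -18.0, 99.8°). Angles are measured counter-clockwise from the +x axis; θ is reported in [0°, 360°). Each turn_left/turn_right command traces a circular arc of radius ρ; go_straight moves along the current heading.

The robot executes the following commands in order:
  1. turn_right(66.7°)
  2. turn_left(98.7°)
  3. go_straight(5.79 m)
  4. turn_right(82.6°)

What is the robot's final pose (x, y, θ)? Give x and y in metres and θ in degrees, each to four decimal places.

set_pose: (x, y, θ) = (3.3600, -18.0000, 99.8000°), ρ = 1.48
turn_right(66.7°): centre at ρ to the right, rotate −66.7° → (4.0102, -16.5083, 33.1000°)
turn_left(98.7°): centre at ρ to the left, rotate +98.7° → (4.3052, -14.2820, 131.8000°)
go_straight(5.79): x += 5.79·cos θ, y += 5.79·sin θ → (0.4460, -9.9657, 131.8000°)
turn_right(82.6°): centre at ρ to the right, rotate −82.6° → (0.4290, -8.0121, 49.2000°)

(0.4290, -8.0121, 49.2000°)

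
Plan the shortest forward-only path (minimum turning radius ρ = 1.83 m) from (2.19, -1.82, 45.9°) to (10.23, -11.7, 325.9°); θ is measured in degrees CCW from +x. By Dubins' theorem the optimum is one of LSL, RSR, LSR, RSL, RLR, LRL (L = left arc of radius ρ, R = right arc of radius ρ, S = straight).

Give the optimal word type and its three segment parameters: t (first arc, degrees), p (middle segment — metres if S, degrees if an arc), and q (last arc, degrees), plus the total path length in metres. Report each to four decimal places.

RSL: t = 108.7393°, p = 9.8478 m, q = 28.7393°, L = 14.2388 m

Let ψ = atan2(Δy, Δx) = atan2(-9.88, 8.04) = -50.8625° be the start→goal bearing.
Normalize: d = |goal − start| / ρ = 12.737975/1.83 = 6.960642, α = (θ_start − ψ) mod 360° = 96.7625° = 1.688824 rad, β = (θ_goal − ψ) mod 360° = 16.7625° = 0.292561 rad.
Common terms: sin α = 0.993043, cos α = -0.117754, sin β = 0.288405, cos β = 0.957508, cos(α−β) = 0.173648, d² = 48.450536. Work in radians in the unit-radius frame; every candidate has L = ρ·(t + p + q).
LSL: p² = 2 + d² − 2cos(α−β) + 2d(sin α − sin β) = 59.912699; p = √p² = 7.740329; φ = atan2(cos β − cos α, d + sin α − sin β) = 0.139368 rad; t = (φ − α) mod 2π = 4.733729 rad, q = (β − φ) mod 2π = 0.153193 rad → L = 1.83·(4.733729 + 7.740329 + 0.153193) = 1.83·12.627251 = 23.107870 m
RSR: p² = 2 + d² − 2cos(α−β) + 2d(sin β − sin α) = 40.293780; p = √p² = 6.347738; φ = atan2(cos α − cos β, d − sin α + sin β) = -0.170214 rad; t = (α − φ) mod 2π = 1.859038 rad, q = (φ − β) mod 2π = 5.820411 rad → L = 1.83·(1.859038 + 6.347738 + 5.820411) = 1.83·14.027187 = 25.669752 m
LSR: p² = d² − 2 + 2cos(α−β) + 2d(sin α + sin β) = 64.637234; p = √p² = 8.039728; φ = atan2(−cos α − cos β, d + sin α + sin β) − atan2(−2, p) = 0.142280 rad; t = (φ − α) mod 2π = 4.736641 rad, q = (φ − β) mod 2π = 6.132904 rad → L = 1.83·(4.736641 + 8.039728 + 6.132904) = 1.83·18.909274 = 34.603971 m
RSL: p² = d² − 2 + 2cos(α−β) − 2d(sin α + sin β) = 28.958431; p = √p² = 5.381304; φ = atan2(cos α + cos β, d − sin α − sin β) − atan2(2, p) = -0.209035 rad; t = (α − φ) mod 2π = 1.897860 rad, q = (β − φ) mod 2π = 0.501596 rad → L = 1.83·(1.897860 + 5.381304 + 0.501596) = 1.83·7.780760 = 14.238790 m
RLR: c = (6 − d² + 2cos(α−β) + 2d(sin α − sin β))/8 = -4.036723, |c| > 1 → infeasible
LRL: c = (6 − d² + 2cos(α−β) − 2d(sin α − sin β))/8 = -6.489087, |c| > 1 → infeasible
Shortest: RSL with L = 14.238790 m ≈ 14.2388 m
Convert RSL to answer units (arcs ×180/π): t = 1.897860·180/π = 108.7393°, p = ρ·p = 1.83·5.381304 = 9.8478 m, q = 0.501596·180/π = 28.7393°, L = 14.2388 m.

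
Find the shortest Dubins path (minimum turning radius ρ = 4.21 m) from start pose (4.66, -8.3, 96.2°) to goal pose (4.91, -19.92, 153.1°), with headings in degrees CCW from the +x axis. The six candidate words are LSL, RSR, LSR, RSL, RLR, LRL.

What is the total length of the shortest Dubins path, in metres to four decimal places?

30.8357 m

Let ψ = atan2(Δy, Δx) = atan2(-11.62, 0.25) = -88.7675° be the start→goal bearing.
Normalize: d = |goal − start| / ρ = 11.622689/4.21 = 2.760734, α = (θ_start − ψ) mod 360° = 184.9675° = 3.228292 rad, β = (θ_goal − ψ) mod 360° = 241.8675° = 4.221384 rad.
Common terms: sin α = -0.086591, cos α = -0.996244, sin β = -0.881859, cos β = -0.471512, cos(α−β) = 0.546102, d² = 7.621651. Work in radians in the unit-radius frame; every candidate has L = ρ·(t + p + q).
LSL: p² = 2 + d² − 2cos(α−β) + 2d(sin α − sin β) = 12.920499; p = √p² = 3.594509; φ = atan2(cos β − cos α, d + sin α − sin β) = 0.146505 rad; t = (φ − α) mod 2π = 3.201399 rad, q = (β − φ) mod 2π = 4.074879 rad → L = 4.21·(3.201399 + 3.594509 + 4.074879) = 4.21·10.870787 = 45.766014 m
RSR: p² = 2 + d² − 2cos(α−β) + 2d(sin β − sin α) = 4.138395; p = √p² = 2.034305; φ = atan2(cos α − cos β, d − sin α + sin β) = -0.260891 rad; t = (α − φ) mod 2π = 3.489183 rad, q = (φ − β) mod 2π = 1.800910 rad → L = 4.21·(3.489183 + 2.034305 + 1.800910) = 4.21·7.324398 = 30.835714 m
LSR: p² = d² − 2 + 2cos(α−β) + 2d(sin α + sin β) = 1.366589; p = √p² = 1.169012; φ = atan2(−cos α − cos β, d + sin α + sin β) − atan2(−2, p) = 1.728025 rad; t = (φ − α) mod 2π = 4.782919 rad, q = (φ − β) mod 2π = 3.789827 rad → L = 4.21·(4.782919 + 1.169012 + 3.789827) = 4.21·9.741758 = 41.012799 m
RSL: p² = d² − 2 + 2cos(α−β) − 2d(sin α + sin β) = 12.061120; p = √p² = 3.472912; φ = atan2(cos α + cos β, d − sin α − sin β) − atan2(2, p) = -0.897465 rad; t = (α − φ) mod 2π = 4.125757 rad, q = (β − φ) mod 2π = 5.118849 rad → L = 4.21·(4.125757 + 3.472912 + 5.118849) = 4.21·12.717518 = 53.540750 m
RLR: c = (6 − d² + 2cos(α−β) + 2d(sin α − sin β))/8 = 0.482701; p = 2π − arccos c = 5.216125 rad; φ = atan2(cos α − cos β, d − sin α + sin β) = -0.260891 rad; t = (α − φ + p/2) mod 2π = 6.097245 rad, q = (α − β − t + p) mod 2π = 4.408973 rad → L = 4.21·(6.097245 + 5.216125 + 4.408973) = 4.21·15.722342 = 66.191062 m
LRL: c = (6 − d² + 2cos(α−β) − 2d(sin α − sin β))/8 = -0.615062; p = 2π − arccos c = 4.049924 rad; φ = atan2(cos β − cos α, d + sin α − sin β) = 0.146505 rad; t = (φ − α + p/2) mod 2π = 5.226361 rad, q = (β − α − t + p) mod 2π = 6.099841 rad → L = 4.21·(5.226361 + 4.049924 + 6.099841) = 4.21·15.376126 = 64.733489 m
Shortest: RSR with L = 30.835714 m ≈ 30.8357 m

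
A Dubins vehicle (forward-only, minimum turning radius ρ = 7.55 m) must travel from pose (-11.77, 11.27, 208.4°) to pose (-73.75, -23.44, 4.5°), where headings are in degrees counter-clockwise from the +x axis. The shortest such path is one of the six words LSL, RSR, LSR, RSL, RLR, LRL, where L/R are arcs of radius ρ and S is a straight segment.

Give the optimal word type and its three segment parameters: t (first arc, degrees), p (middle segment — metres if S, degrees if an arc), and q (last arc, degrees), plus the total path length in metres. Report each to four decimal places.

RSL: t = 11.3981°, p = 66.2940 m, q = 167.4981°, L = 89.8676 m

Let ψ = atan2(Δy, Δx) = atan2(-34.71, -61.98) = -150.7503° be the start→goal bearing.
Normalize: d = |goal − start| / ρ = 71.037346/7.55 = 9.408920, α = (θ_start − ψ) mod 360° = 359.1503° = 6.268356 rad, β = (θ_goal − ψ) mod 360° = 155.2503° = 2.709629 rad.
Common terms: sin α = -0.014829, cos α = 0.999890, sin β = 0.418655, cos β = -0.908146, cos(α−β) = -0.914254, d² = 88.527775. Work in radians in the unit-radius frame; every candidate has L = ρ·(t + p + q).
LSL: p² = 2 + d² − 2cos(α−β) + 2d(sin α − sin β) = 84.199059; p = √p² = 9.176005; φ = atan2(cos β − cos α, d + sin α − sin β) = -0.209466 rad; t = (φ − α) mod 2π = 6.088549 rad, q = (β − φ) mod 2π = 2.919095 rad → L = 7.55·(6.088549 + 9.176005 + 2.919095) = 7.55·18.183649 = 137.286549 m
RSR: p² = 2 + d² − 2cos(α−β) + 2d(sin β − sin α) = 100.513507; p = √p² = 10.025642; φ = atan2(cos α − cos β, d − sin α + sin β) = 0.191484 rad; t = (α − φ) mod 2π = 6.076872 rad, q = (φ − β) mod 2π = 3.765039 rad → L = 7.55·(6.076872 + 10.025642 + 3.765039) = 7.55·19.867554 = 150.000034 m
LSR: p² = d² − 2 + 2cos(α−β) + 2d(sin α + sin β) = 92.298391; p = √p² = 9.607205; φ = atan2(−cos α − cos β, d + sin α + sin β) − atan2(−2, p) = 0.195896 rad; t = (φ − α) mod 2π = 0.210726 rad, q = (φ − β) mod 2π = 3.769452 rad → L = 7.55·(0.210726 + 9.607205 + 3.769452) = 7.55·13.587383 = 102.584745 m
RSL: p² = d² − 2 + 2cos(α−β) − 2d(sin α + sin β) = 77.100143; p = √p² = 8.780669; φ = atan2(cos α + cos β, d − sin α − sin β) − atan2(2, p) = -0.213765 rad; t = (α − φ) mod 2π = 0.198935 rad, q = (β − φ) mod 2π = 2.923394 rad → L = 7.55·(0.198935 + 8.780669 + 2.923394) = 7.55·11.902998 = 89.867634 m
RLR: c = (6 − d² + 2cos(α−β) + 2d(sin α − sin β))/8 = -11.564188, |c| > 1 → infeasible
LRL: c = (6 − d² + 2cos(α−β) − 2d(sin α − sin β))/8 = -9.524882, |c| > 1 → infeasible
Shortest: RSL with L = 89.867634 m ≈ 89.8676 m
Convert RSL to answer units (arcs ×180/π): t = 0.198935·180/π = 11.3981°, p = ρ·p = 7.55·8.780669 = 66.2940 m, q = 2.923394·180/π = 167.4981°, L = 89.8676 m.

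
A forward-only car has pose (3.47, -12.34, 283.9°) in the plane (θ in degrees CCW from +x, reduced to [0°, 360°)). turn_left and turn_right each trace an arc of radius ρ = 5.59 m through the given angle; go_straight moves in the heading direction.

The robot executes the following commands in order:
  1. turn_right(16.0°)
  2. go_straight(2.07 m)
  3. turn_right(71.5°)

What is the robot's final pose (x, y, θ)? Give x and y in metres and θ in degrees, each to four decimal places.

set_pose: (x, y, θ) = (3.4700, -12.3400, 283.9000°), ρ = 5.59
turn_right(16.0°): centre at ρ to the right, rotate −16.0° → (3.6299, -13.8877, 267.9000°)
go_straight(2.07): x += 2.07·cos θ, y += 2.07·sin θ → (3.5541, -15.9563, 267.9000°)
turn_right(71.5°): centre at ρ to the right, rotate −71.5° → (-0.4539, -21.1140, 196.4000°)

(-0.4539, -21.1140, 196.4000°)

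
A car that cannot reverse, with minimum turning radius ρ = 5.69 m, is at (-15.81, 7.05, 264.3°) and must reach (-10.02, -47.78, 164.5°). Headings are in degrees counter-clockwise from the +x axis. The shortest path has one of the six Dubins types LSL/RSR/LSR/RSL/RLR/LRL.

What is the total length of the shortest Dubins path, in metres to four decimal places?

61.5701 m

Let ψ = atan2(Δy, Δx) = atan2(-54.83, 5.79) = -83.9720° be the start→goal bearing.
Normalize: d = |goal − start| / ρ = 55.134862/5.69 = 9.689782, α = (θ_start − ψ) mod 360° = 348.2720° = 6.078492 rad, β = (θ_goal − ψ) mod 360° = 248.4720° = 4.336654 rad.
Common terms: sin α = -0.203267, cos α = 0.979123, sin β = -0.930238, cos β = -0.366957, cos(α−β) = -0.170209, d² = 93.891883. Work in radians in the unit-radius frame; every candidate has L = ρ·(t + p + q).
LSL: p² = 2 + d² − 2cos(α−β) + 2d(sin α − sin β) = 110.320694; p = √p² = 10.503366; φ = atan2(cos β − cos α, d + sin α − sin β) = -0.128510 rad; t = (φ − α) mod 2π = 0.076183 rad, q = (β − φ) mod 2π = 4.465164 rad → L = 5.69·(0.076183 + 10.503366 + 4.465164) = 5.69·15.044713 = 85.604414 m
RSR: p² = 2 + d² − 2cos(α−β) + 2d(sin β − sin α) = 82.143911; p = √p² = 9.063328; φ = atan2(cos α − cos β, d − sin α + sin β) = 0.149071 rad; t = (α − φ) mod 2π = 5.929421 rad, q = (φ − β) mod 2π = 2.095602 rad → L = 5.69·(5.929421 + 9.063328 + 2.095602) = 5.69·17.088352 = 97.232721 m
LSR: p² = d² − 2 + 2cos(α−β) + 2d(sin α + sin β) = 69.584638; p = √p² = 8.341741; φ = atan2(−cos α − cos β, d + sin α + sin β) − atan2(−2, p) = 0.163892 rad; t = (φ − α) mod 2π = 0.368585 rad, q = (φ − β) mod 2π = 2.110424 rad → L = 5.69·(0.368585 + 8.341741 + 2.110424) = 5.69·10.820749 = 61.570064 m
RSL: p² = d² − 2 + 2cos(α−β) − 2d(sin α + sin β) = 113.518291; p = √p² = 10.654496; φ = atan2(cos α + cos β, d − sin α − sin β) − atan2(2, p) = -0.129055 rad; t = (α − φ) mod 2π = 6.207547 rad, q = (β − φ) mod 2π = 4.465709 rad → L = 5.69·(6.207547 + 10.654496 + 4.465709) = 5.69·21.327752 = 121.354909 m
RLR: c = (6 − d² + 2cos(α−β) + 2d(sin α − sin β))/8 = -9.267989, |c| > 1 → infeasible
LRL: c = (6 − d² + 2cos(α−β) − 2d(sin α − sin β))/8 = -12.790087, |c| > 1 → infeasible
Shortest: LSR with L = 61.570064 m ≈ 61.5701 m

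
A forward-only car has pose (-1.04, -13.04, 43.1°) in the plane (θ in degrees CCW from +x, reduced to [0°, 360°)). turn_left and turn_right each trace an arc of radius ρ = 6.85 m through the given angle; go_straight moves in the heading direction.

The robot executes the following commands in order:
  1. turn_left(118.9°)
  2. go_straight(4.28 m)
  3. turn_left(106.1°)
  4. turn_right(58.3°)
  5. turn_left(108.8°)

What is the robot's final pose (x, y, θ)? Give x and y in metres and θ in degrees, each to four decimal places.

(-21.2049, -23.2882, 318.6000°)

set_pose: (x, y, θ) = (-1.0400, -13.0400, 43.1000°), ρ = 6.85
turn_left(118.9°): centre at ρ to the left, rotate +118.9° → (-3.6037, -1.5237, 162.0000°)
go_straight(4.28): x += 4.28·cos θ, y += 4.28·sin θ → (-7.6742, -0.2011, 162.0000°)
turn_left(106.1°): centre at ρ to the left, rotate +106.1° → (-16.6372, -6.4887, 268.1000°)
turn_right(58.3°): centre at ρ to the right, rotate −58.3° → (-20.0791, -12.2058, 209.8000°)
turn_left(108.8°): centre at ρ to the left, rotate +108.8° → (-21.2049, -23.2882, 318.6000°)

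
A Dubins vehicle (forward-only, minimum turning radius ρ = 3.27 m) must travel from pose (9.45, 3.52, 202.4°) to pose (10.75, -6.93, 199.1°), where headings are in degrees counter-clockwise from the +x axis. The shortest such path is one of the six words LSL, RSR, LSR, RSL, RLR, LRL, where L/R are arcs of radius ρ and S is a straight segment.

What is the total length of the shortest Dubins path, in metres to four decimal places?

28.5852 m

Let ψ = atan2(Δy, Δx) = atan2(-10.45, 1.30) = -82.9087° be the start→goal bearing.
Normalize: d = |goal − start| / ρ = 10.530551/3.27 = 3.220352, α = (θ_start − ψ) mod 360° = 285.3087° = 4.979577 rad, β = (θ_goal − ψ) mod 360° = 282.0087° = 4.921981 rad.
Common terms: sin α = -0.964517, cos α = 0.264020, sin β = -0.978116, cos β = 0.208061, cos(α−β) = 0.998342, d² = 10.370667. Work in radians in the unit-radius frame; every candidate has L = ρ·(t + p + q).
LSL: p² = 2 + d² − 2cos(α−β) + 2d(sin α − sin β) = 10.461568; p = √p² = 3.234435; φ = atan2(cos β − cos α, d + sin α − sin β) = -0.017302 rad; t = (φ − α) mod 2π = 1.286307 rad, q = (β − φ) mod 2π = 4.939283 rad → L = 3.27·(1.286307 + 3.234435 + 4.939283) = 3.27·9.460024 = 30.934279 m
RSR: p² = 2 + d² − 2cos(α−β) + 2d(sin β − sin α) = 10.286398; p = √p² = 3.207241; φ = atan2(cos α − cos β, d − sin α + sin β) = 0.017449 rad; t = (α − φ) mod 2π = 4.962128 rad, q = (φ − β) mod 2π = 1.378653 rad → L = 3.27·(4.962128 + 3.207241 + 1.378653) = 3.27·9.548023 = 31.222034 m
LSR: p² = d² − 2 + 2cos(α−β) + 2d(sin α + sin β) = -2.144575 < 0 → infeasible
RSL: p² = d² − 2 + 2cos(α−β) − 2d(sin α + sin β) = 22.879275; p = √p² = 4.783229; φ = atan2(cos α + cos β, d − sin α − sin β) − atan2(2, p) = -0.304853 rad; t = (α − φ) mod 2π = 5.284430 rad, q = (β − φ) mod 2π = 5.226834 rad → L = 3.27·(5.284430 + 4.783229 + 5.226834) = 3.27·15.294492 = 50.012990 m
RLR: c = (6 − d² + 2cos(α−β) + 2d(sin α − sin β))/8 = -0.285800; p = 2π − arccos c = 4.422548 rad; φ = atan2(cos α − cos β, d − sin α + sin β) = 0.017449 rad; t = (α − φ + p/2) mod 2π = 0.890217 rad, q = (α − β − t + p) mod 2π = 3.589927 rad → L = 3.27·(0.890217 + 4.422548 + 3.589927) = 3.27·8.902692 = 29.111803 m
LRL: c = (6 − d² + 2cos(α−β) − 2d(sin α − sin β))/8 = -0.307696; p = 2π − arccos c = 4.399618 rad; φ = atan2(cos β − cos α, d + sin α − sin β) = -0.017302 rad; t = (φ − α + p/2) mod 2π = 3.486116 rad, q = (β − α − t + p) mod 2π = 0.855907 rad → L = 3.27·(3.486116 + 4.399618 + 0.855907) = 3.27·8.741641 = 28.585166 m
Shortest: LRL with L = 28.585166 m ≈ 28.5852 m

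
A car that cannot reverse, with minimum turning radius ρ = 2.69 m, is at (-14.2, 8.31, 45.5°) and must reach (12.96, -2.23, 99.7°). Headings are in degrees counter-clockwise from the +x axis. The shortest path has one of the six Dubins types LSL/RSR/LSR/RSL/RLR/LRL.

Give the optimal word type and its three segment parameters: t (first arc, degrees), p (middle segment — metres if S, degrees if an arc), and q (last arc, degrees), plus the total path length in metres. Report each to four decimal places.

Let ψ = atan2(Δy, Δx) = atan2(-10.54, 27.16) = -21.2098° be the start→goal bearing.
Normalize: d = |goal − start| / ρ = 29.133438/2.69 = 10.830274, α = (θ_start − ψ) mod 360° = 66.7098° = 1.164305 rad, β = (θ_goal − ψ) mod 360° = 120.9098° = 2.110274 rad.
Common terms: sin α = 0.918514, cos α = 0.395389, sin β = 0.857977, cos β = -0.513688, cos(α−β) = 0.584958, d² = 117.294841. Work in radians in the unit-radius frame; every candidate has L = ρ·(t + p + q).
LSL: p² = 2 + d² − 2cos(α−β) + 2d(sin α − sin β) = 119.436181; p = √p² = 10.928686; φ = atan2(cos β − cos α, d + sin α − sin β) = -0.083279 rad; t = (φ − α) mod 2π = 5.035601 rad, q = (β − φ) mod 2π = 2.193552 rad → L = 2.69·(5.035601 + 10.928686 + 2.193552) = 2.69·18.157840 = 48.844589 m
RSR: p² = 2 + d² − 2cos(α−β) + 2d(sin β − sin α) = 116.813671; p = √p² = 10.808037; φ = atan2(cos α − cos β, d − sin α + sin β) = 0.084211 rad; t = (α − φ) mod 2π = 1.080095 rad, q = (φ − β) mod 2π = 4.257122 rad → L = 2.69·(1.080095 + 10.808037 + 4.257122) = 2.69·16.145254 = 43.430734 m
LSR: p² = d² − 2 + 2cos(α−β) + 2d(sin α + sin β) = 154.944529; p = √p² = 12.447672; φ = atan2(−cos α − cos β, d + sin α + sin β) − atan2(−2, p) = 0.168695 rad; t = (φ − α) mod 2π = 5.287575 rad, q = (φ − β) mod 2π = 4.341606 rad → L = 2.69·(5.287575 + 12.447672 + 4.341606) = 2.69·22.076852 = 59.386733 m
RSL: p² = d² − 2 + 2cos(α−β) − 2d(sin α + sin β) = 77.984984; p = √p² = 8.830911; φ = atan2(cos α + cos β, d − sin α − sin β) − atan2(2, p) = -0.235786 rad; t = (α − φ) mod 2π = 1.400091 rad, q = (β − φ) mod 2π = 2.346059 rad → L = 2.69·(1.400091 + 8.830911 + 2.346059) = 2.69·12.577061 = 33.832293 m
RLR: c = (6 − d² + 2cos(α−β) + 2d(sin α − sin β))/8 = -13.601709, |c| > 1 → infeasible
LRL: c = (6 − d² + 2cos(α−β) − 2d(sin α − sin β))/8 = -13.929523, |c| > 1 → infeasible
Shortest: RSL with L = 33.832293 m ≈ 33.8323 m
Convert RSL to answer units (arcs ×180/π): t = 1.400091·180/π = 80.2193°, p = ρ·p = 2.69·8.830911 = 23.7551 m, q = 2.346059·180/π = 134.4193°, L = 33.8323 m.

RSL: t = 80.2193°, p = 23.7551 m, q = 134.4193°, L = 33.8323 m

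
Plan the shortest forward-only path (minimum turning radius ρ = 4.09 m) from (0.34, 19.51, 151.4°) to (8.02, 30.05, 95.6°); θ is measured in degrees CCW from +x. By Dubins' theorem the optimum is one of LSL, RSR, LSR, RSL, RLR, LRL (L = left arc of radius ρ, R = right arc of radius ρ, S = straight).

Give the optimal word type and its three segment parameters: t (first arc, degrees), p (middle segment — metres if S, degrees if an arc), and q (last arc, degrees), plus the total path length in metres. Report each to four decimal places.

Let ψ = atan2(Δy, Δx) = atan2(10.54, 7.68) = 53.9209° be the start→goal bearing.
Normalize: d = |goal − start| / ρ = 13.041242/4.09 = 3.188568, α = (θ_start − ψ) mod 360° = 97.4791° = 1.701330 rad, β = (θ_goal − ψ) mod 360° = 41.6791° = 0.727437 rad.
Common terms: sin α = 0.991493, cos α = -0.130164, sin β = 0.664957, cos β = 0.746881, cos(α−β) = 0.562083, d² = 10.166965. Work in radians in the unit-radius frame; every candidate has L = ρ·(t + p + q).
LSL: p² = 2 + d² − 2cos(α−β) + 2d(sin α − sin β) = 13.125157; p = √p² = 3.622866; φ = atan2(cos β − cos α, d + sin α − sin β) = 0.244515 rad; t = (φ − α) mod 2π = 4.826370 rad, q = (β − φ) mod 2π = 0.482922 rad → L = 4.09·(4.826370 + 3.622866 + 0.482922) = 4.09·8.932157 = 36.532524 m
RSR: p² = 2 + d² − 2cos(α−β) + 2d(sin β − sin α) = 8.960439; p = √p² = 2.993399; φ = atan2(cos α − cos β, d − sin α + sin β) = -0.297356 rad; t = (α − φ) mod 2π = 1.998686 rad, q = (φ − β) mod 2π = 5.258393 rad → L = 4.09·(1.998686 + 2.993399 + 5.258393) = 4.09·10.250478 = 41.924456 m
LSR: p² = d² − 2 + 2cos(α−β) + 2d(sin α + sin β) = 19.854537; p = √p² = 4.455843; φ = atan2(−cos α − cos β, d + sin α + sin β) − atan2(−2, p) = 0.295288 rad; t = (φ − α) mod 2π = 4.877143 rad, q = (φ − β) mod 2π = 5.851037 rad → L = 4.09·(4.877143 + 4.455843 + 5.851037) = 4.09·15.184023 = 62.102652 m
RSL: p² = d² − 2 + 2cos(α−β) − 2d(sin α + sin β) = -1.272274 < 0 → infeasible
RLR: c = (6 − d² + 2cos(α−β) + 2d(sin α − sin β))/8 = -0.120055; p = 2π − arccos c = 4.592044 rad; φ = atan2(cos α − cos β, d − sin α + sin β) = -0.297356 rad; t = (α − φ + p/2) mod 2π = 4.294708 rad, q = (α − β − t + p) mod 2π = 1.271229 rad → L = 4.09·(4.294708 + 4.592044 + 1.271229) = 4.09·10.157981 = 41.546144 m
LRL: c = (6 − d² + 2cos(α−β) − 2d(sin α − sin β))/8 = -0.640645; p = 2π − arccos c = 4.017052 rad; φ = atan2(cos β − cos α, d + sin α − sin β) = 0.244515 rad; t = (φ − α + p/2) mod 2π = 0.551711 rad, q = (β − α − t + p) mod 2π = 2.491447 rad → L = 4.09·(0.551711 + 4.017052 + 2.491447) = 4.09·7.060209 = 28.876256 m
Shortest: LRL with L = 28.876256 m ≈ 28.8763 m
Convert LRL to answer units (arcs ×180/π): t = 0.551711·180/π = 31.6107°, p = 4.017052·180/π = 230.1601°, q = 2.491447·180/π = 142.7494°, L = 28.8763 m.

LRL: t = 31.6107°, p = 230.1601°, q = 142.7494°, L = 28.8763 m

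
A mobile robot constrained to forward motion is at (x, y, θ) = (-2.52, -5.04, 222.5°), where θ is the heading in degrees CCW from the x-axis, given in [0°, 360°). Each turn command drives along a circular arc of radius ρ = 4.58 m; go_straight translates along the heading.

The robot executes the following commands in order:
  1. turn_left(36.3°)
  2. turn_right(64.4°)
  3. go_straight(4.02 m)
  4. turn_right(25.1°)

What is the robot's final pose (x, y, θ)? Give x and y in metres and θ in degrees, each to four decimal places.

set_pose: (x, y, θ) = (-2.5200, -5.0400, 222.5000°), ρ = 4.58
turn_left(36.3°): centre at ρ to the left, rotate +36.3° → (-3.9186, -7.5271, 258.8000°)
turn_right(64.4°): centre at ρ to the right, rotate −64.4° → (-7.2723, -11.0737, 194.4000°)
go_straight(4.02): x += 4.02·cos θ, y += 4.02·sin θ → (-11.1661, -12.0734, 194.4000°)
turn_right(25.1°): centre at ρ to the right, rotate −25.1° → (-13.1554, -12.1376, 169.3000°)

(-13.1554, -12.1376, 169.3000°)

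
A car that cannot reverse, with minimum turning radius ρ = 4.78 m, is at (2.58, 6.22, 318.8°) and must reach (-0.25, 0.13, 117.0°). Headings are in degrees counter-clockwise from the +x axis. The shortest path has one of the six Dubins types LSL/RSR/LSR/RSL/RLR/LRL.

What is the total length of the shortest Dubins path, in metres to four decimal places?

Let ψ = atan2(Δy, Δx) = atan2(-6.09, -2.83) = -114.9241° be the start→goal bearing.
Normalize: d = |goal − start| / ρ = 6.715430/4.78 = 1.404902, α = (θ_start − ψ) mod 360° = 73.7241° = 1.286729 rad, β = (θ_goal − ψ) mod 360° = 231.9241° = 4.047839 rad.
Common terms: sin α = 0.959923, cos α = 0.280263, sin β = -0.787195, cos β = -0.616705, cos(α−β) = -0.928486, d² = 1.973749. Work in radians in the unit-radius frame; every candidate has L = ρ·(t + p + q).
LSL: p² = 2 + d² − 2cos(α−β) + 2d(sin α − sin β) = 10.739778; p = √p² = 3.277160; φ = atan2(cos β − cos α, d + sin α − sin β) = -0.277241 rad; t = (φ − α) mod 2π = 4.719216 rad, q = (β − φ) mod 2π = 4.325080 rad → L = 4.78·(4.719216 + 3.277160 + 4.325080) = 4.78·12.321456 = 58.896561 m
RSR: p² = 2 + d² − 2cos(α−β) + 2d(sin β − sin α) = 0.921662; p = √p² = 0.960032; φ = atan2(cos α − cos β, d − sin α + sin β) = 1.935276 rad; t = (α − φ) mod 2π = 5.634638 rad, q = (φ − β) mod 2π = 4.170622 rad → L = 4.78·(5.634638 + 0.960032 + 4.170622) = 4.78·10.765292 = 51.458097 m
LSR: p² = d² − 2 + 2cos(α−β) + 2d(sin α + sin β) = -1.397889 < 0 → infeasible
RSL: p² = d² − 2 + 2cos(α−β) − 2d(sin α + sin β) = -2.368557 < 0 → infeasible
RLR: c = (6 − d² + 2cos(α−β) + 2d(sin α − sin β))/8 = 0.884792; p = 2π − arccos c = 5.798437 rad; φ = atan2(cos α − cos β, d − sin α + sin β) = 1.935276 rad; t = (α − φ + p/2) mod 2π = 2.250671 rad, q = (α − β − t + p) mod 2π = 0.786655 rad → L = 4.78·(2.250671 + 5.798437 + 0.786655) = 4.78·8.835763 = 42.234946 m
LRL: c = (6 − d² + 2cos(α−β) − 2d(sin α − sin β))/8 = -0.342472; p = 2π − arccos c = 4.362842 rad; φ = atan2(cos β − cos α, d + sin α − sin β) = -0.277241 rad; t = (φ − α + p/2) mod 2π = 0.617452 rad, q = (β − α − t + p) mod 2π = 0.223316 rad → L = 4.78·(0.617452 + 4.362842 + 0.223316) = 4.78·5.203609 = 24.873253 m
Shortest: LRL with L = 24.873253 m ≈ 24.8733 m

24.8733 m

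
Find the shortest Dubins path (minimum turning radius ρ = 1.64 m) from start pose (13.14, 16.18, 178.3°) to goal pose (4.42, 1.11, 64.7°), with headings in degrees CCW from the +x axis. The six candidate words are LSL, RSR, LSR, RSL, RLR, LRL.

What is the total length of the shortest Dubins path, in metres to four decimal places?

23.1531 m

Let ψ = atan2(Δy, Δx) = atan2(-15.07, -8.72) = -120.0551° be the start→goal bearing.
Normalize: d = |goal − start| / ρ = 17.411011/1.64 = 10.616470, α = (θ_start − ψ) mod 360° = 298.3551° = 5.207279 rad, β = (θ_goal − ψ) mod 360° = 184.7551° = 3.224585 rad.
Common terms: sin α = -0.880021, cos α = 0.474935, sin β = -0.082897, cos β = -0.996558, cos(α−β) = -0.400349, d² = 112.709436. Work in radians in the unit-radius frame; every candidate has L = ρ·(t + p + q).
LSL: p² = 2 + d² − 2cos(α−β) + 2d(sin α − sin β) = 98.584842; p = √p² = 9.928990; φ = atan2(cos β − cos α, d + sin α − sin β) = -0.148750 rad; t = (φ − α) mod 2π = 0.927157 rad, q = (β − φ) mod 2π = 3.373334 rad → L = 1.64·(0.927157 + 9.928990 + 3.373334) = 1.64·14.229481 = 23.336349 m
RSR: p² = 2 + d² − 2cos(α−β) + 2d(sin β − sin α) = 132.435427; p = √p² = 11.508059; φ = atan2(cos α − cos β, d − sin α + sin β) = 0.128217 rad; t = (α − φ) mod 2π = 5.079061 rad, q = (φ − β) mod 2π = 3.186818 rad → L = 1.64·(5.079061 + 11.508059 + 3.186818) = 1.64·19.773939 = 32.429259 m
LSR: p² = d² − 2 + 2cos(α−β) + 2d(sin α + sin β) = 89.463161; p = √p² = 9.458497; φ = atan2(−cos α − cos β, d + sin α + sin β) − atan2(−2, p) = 0.262362 rad; t = (φ − α) mod 2π = 1.338269 rad, q = (φ − β) mod 2π = 3.320963 rad → L = 1.64·(1.338269 + 9.458497 + 3.320963) = 1.64·14.117729 = 23.153076 m
RSL: p² = d² − 2 + 2cos(α−β) − 2d(sin α + sin β) = 130.354316; p = √p² = 11.417281; φ = atan2(cos α + cos β, d − sin α − sin β) − atan2(2, p) = -0.218431 rad; t = (α − φ) mod 2π = 5.425709 rad, q = (β − φ) mod 2π = 3.443015 rad → L = 1.64·(5.425709 + 11.417281 + 3.443015) = 1.64·20.286006 = 33.269050 m
RLR: c = (6 − d² + 2cos(α−β) + 2d(sin α − sin β))/8 = -15.554428, |c| > 1 → infeasible
LRL: c = (6 − d² + 2cos(α−β) − 2d(sin α − sin β))/8 = -11.323105, |c| > 1 → infeasible
Shortest: LSR with L = 23.153076 m ≈ 23.1531 m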